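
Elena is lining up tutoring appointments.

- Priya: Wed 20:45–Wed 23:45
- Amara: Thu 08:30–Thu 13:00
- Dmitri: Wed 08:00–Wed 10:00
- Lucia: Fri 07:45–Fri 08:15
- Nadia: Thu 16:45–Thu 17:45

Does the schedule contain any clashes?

Two intervals overlap when each starts before the other ends.
Sorted by start: Dmitri, Priya, Amara, Nadia, Lucia.
Priya starts after Dmitri ends — done with Dmitri.
Amara starts after Priya ends — done with Priya.
Nadia starts after Amara ends — done with Amara.
Lucia starts after Nadia ends.
Every pair is clear; the schedule has no overlaps.

No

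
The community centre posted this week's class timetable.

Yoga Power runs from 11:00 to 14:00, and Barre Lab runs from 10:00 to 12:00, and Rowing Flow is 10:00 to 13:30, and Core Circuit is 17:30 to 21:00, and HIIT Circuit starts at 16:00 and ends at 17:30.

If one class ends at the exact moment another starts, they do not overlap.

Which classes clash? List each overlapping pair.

Sorted by start: Rowing Flow, Barre Lab, Yoga Power, HIIT Circuit, Core Circuit.
Barre Lab starts before Rowing Flow ends → Rowing Flow and Barre Lab overlap.
Yoga Power starts before Rowing Flow ends → Rowing Flow and Yoga Power overlap.
HIIT Circuit starts after Rowing Flow ends — done with Rowing Flow.
Yoga Power starts before Barre Lab ends → Barre Lab and Yoga Power overlap.
HIIT Circuit starts after Barre Lab ends — done with Barre Lab.
HIIT Circuit starts after Yoga Power ends — done with Yoga Power.
Core Circuit starts exactly when HIIT Circuit ends (back-to-back, no overlap).

Barre Lab & Rowing Flow, Barre Lab & Yoga Power, Rowing Flow & Yoga Power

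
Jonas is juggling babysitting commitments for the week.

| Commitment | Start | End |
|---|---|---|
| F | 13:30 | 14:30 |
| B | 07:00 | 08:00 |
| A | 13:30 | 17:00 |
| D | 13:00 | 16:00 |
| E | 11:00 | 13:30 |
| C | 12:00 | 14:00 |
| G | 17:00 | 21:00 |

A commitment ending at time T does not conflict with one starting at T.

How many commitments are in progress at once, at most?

Walk through starts and ends in time order (an end at T is processed before a start at T):
07:00 start B → 1
08:00 end B → 0
11:00 start E → 1
12:00 start C → 2
13:00 start D → 3
13:30 end E → 2
13:30 start A → 3
13:30 start F → 4
14:00 end C → 3
14:30 end F → 2
16:00 end D → 1
17:00 end A → 0
17:00 start G → 1
21:00 end G → 0
Peak is 4, at 13:30 (A, C, D, F).

4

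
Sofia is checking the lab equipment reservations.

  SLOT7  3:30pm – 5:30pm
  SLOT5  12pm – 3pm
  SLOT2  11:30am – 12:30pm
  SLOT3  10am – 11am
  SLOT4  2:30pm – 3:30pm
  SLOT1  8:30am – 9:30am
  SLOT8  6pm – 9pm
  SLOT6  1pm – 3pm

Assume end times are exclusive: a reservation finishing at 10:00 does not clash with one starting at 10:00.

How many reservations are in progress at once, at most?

Walk through starts and ends in time order (an end at T is processed before a start at T):
8:30am start SLOT1 → 1
9:30am end SLOT1 → 0
10am start SLOT3 → 1
11am end SLOT3 → 0
11:30am start SLOT2 → 1
12pm start SLOT5 → 2
12:30pm end SLOT2 → 1
1pm start SLOT6 → 2
2:30pm start SLOT4 → 3
3pm end SLOT5 → 2
3pm end SLOT6 → 1
3:30pm end SLOT4 → 0
3:30pm start SLOT7 → 1
5:30pm end SLOT7 → 0
6pm start SLOT8 → 1
9pm end SLOT8 → 0
Peak is 3, at 2:30pm (SLOT4, SLOT5, SLOT6).

3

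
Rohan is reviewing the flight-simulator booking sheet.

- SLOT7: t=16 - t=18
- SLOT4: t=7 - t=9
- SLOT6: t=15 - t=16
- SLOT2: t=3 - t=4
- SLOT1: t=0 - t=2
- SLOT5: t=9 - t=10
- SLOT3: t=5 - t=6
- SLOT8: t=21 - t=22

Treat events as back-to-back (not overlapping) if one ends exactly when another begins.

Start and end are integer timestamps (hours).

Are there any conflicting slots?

No

Two intervals overlap when each starts before the other ends.
Sorted by start: SLOT1, SLOT2, SLOT3, SLOT4, SLOT5, SLOT6, SLOT7, SLOT8.
SLOT2 starts after SLOT1 ends, so SLOT1 has no further overlaps.
SLOT3 starts after SLOT2 ends, so SLOT2 has no further overlaps.
SLOT4 starts after SLOT3 ends, so SLOT3 has no further overlaps.
SLOT5 starts exactly when SLOT4 ends (back-to-back, no overlap), so SLOT4 has no further overlaps.
SLOT6 starts after SLOT5 ends, so SLOT5 has no further overlaps.
SLOT7 starts exactly when SLOT6 ends (back-to-back, no overlap), so SLOT6 has no further overlaps.
SLOT8 starts after SLOT7 ends.
Every pair is clear; the schedule has no overlaps.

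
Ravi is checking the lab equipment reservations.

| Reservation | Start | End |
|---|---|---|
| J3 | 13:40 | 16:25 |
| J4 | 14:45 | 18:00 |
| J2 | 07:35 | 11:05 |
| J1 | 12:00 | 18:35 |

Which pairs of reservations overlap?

J1 & J3, J1 & J4, J3 & J4

Sorted by start: J2, J1, J3, J4.
J1 starts after J2 ends — done with J2.
J3 starts before J1 ends → J1 and J3 overlap.
J4 starts before J1 ends → J1 and J4 overlap.
J4 starts before J3 ends → J3 and J4 overlap.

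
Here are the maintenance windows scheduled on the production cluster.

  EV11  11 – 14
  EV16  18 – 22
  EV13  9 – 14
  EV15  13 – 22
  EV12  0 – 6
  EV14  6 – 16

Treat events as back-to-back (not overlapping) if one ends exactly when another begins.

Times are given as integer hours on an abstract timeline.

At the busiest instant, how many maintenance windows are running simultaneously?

Sort all start/end points and keep a running count:
0 start EV12 → 1
6 end EV12 → 0
6 start EV14 → 1
9 start EV13 → 2
11 start EV11 → 3
13 start EV15 → 4
14 end EV11 → 3
14 end EV13 → 2
16 end EV14 → 1
18 start EV16 → 2
22 end EV15 → 1
22 end EV16 → 0
Peak is 4, at 13 (EV11, EV13, EV14, EV15).

4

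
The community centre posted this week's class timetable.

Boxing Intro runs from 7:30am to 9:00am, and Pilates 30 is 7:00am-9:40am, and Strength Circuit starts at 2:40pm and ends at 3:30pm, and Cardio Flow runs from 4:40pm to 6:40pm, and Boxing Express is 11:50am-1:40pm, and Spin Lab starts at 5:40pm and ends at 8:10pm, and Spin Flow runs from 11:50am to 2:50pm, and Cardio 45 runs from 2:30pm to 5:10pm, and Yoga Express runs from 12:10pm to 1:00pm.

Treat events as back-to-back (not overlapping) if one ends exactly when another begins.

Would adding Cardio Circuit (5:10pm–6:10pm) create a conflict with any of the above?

Yes — it overlaps Cardio Flow, Spin Lab

Pilates 30: ends 9:40am at or before Cardio Circuit starts 5:10pm → clear.
Boxing Intro: ends 9:00am at or before Cardio Circuit starts 5:10pm → clear.
Spin Flow: ends 2:50pm at or before Cardio Circuit starts 5:10pm → clear.
Boxing Express: ends 1:40pm at or before Cardio Circuit starts 5:10pm → clear.
Yoga Express: ends 1:00pm at or before Cardio Circuit starts 5:10pm → clear.
Cardio 45: ends 5:10pm at or before Cardio Circuit starts 5:10pm → clear.
Strength Circuit: ends 3:30pm at or before Cardio Circuit starts 5:10pm → clear.
Cardio Flow: starts 4:40pm before Cardio Circuit ends 6:10pm, and ends 6:40pm after Cardio Circuit starts 5:10pm → overlap.
Spin Lab: starts 5:40pm before Cardio Circuit ends 6:10pm, and ends 8:10pm after Cardio Circuit starts 5:10pm → overlap.
Cardio Circuit overlaps Spin Lab, Cardio Flow.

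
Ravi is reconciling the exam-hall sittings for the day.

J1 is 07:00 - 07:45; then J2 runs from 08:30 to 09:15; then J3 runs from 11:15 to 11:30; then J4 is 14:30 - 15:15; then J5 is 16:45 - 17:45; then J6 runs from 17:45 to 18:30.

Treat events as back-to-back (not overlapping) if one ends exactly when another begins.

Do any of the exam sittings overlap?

Sorted by start: J1, J2, J3, J4, J5, J6.
J2 starts after J1 ends, so nothing later overlaps J1 either.
J3 starts after J2 ends, so nothing later overlaps J2 either.
J4 starts after J3 ends, so nothing later overlaps J3 either.
J5 starts after J4 ends, so nothing later overlaps J4 either.
J6 starts exactly when J5 ends (back-to-back, no overlap).
Every pair is clear; the schedule has no overlaps.

No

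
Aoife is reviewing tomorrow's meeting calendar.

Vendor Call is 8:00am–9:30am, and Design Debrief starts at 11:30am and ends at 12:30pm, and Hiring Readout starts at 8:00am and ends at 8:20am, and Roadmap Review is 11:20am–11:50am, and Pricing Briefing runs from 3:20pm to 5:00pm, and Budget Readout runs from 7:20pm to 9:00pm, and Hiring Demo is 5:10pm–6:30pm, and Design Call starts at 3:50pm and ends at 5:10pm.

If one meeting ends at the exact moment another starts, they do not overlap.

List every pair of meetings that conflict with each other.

Design Call & Pricing Briefing, Design Debrief & Roadmap Review, Hiring Readout & Vendor Call

Check each pair: they overlap iff neither finishes before the other starts.
Sorted by start: Vendor Call, Hiring Readout, Roadmap Review, Design Debrief, Pricing Briefing, Design Call, Hiring Demo, Budget Readout.
Hiring Readout starts before Vendor Call ends → Vendor Call and Hiring Readout overlap.
Roadmap Review starts after Vendor Call ends; Vendor Call is clear from here.
Roadmap Review starts after Hiring Readout ends; Hiring Readout is clear from here.
Design Debrief starts before Roadmap Review ends → Roadmap Review and Design Debrief overlap.
Pricing Briefing starts after Roadmap Review ends; Roadmap Review is clear from here.
Pricing Briefing starts after Design Debrief ends; Design Debrief is clear from here.
Design Call starts before Pricing Briefing ends → Pricing Briefing and Design Call overlap.
Hiring Demo starts after Pricing Briefing ends; Pricing Briefing is clear from here.
Hiring Demo starts exactly when Design Call ends (back-to-back, no overlap); Design Call is clear from here.
Budget Readout starts after Hiring Demo ends.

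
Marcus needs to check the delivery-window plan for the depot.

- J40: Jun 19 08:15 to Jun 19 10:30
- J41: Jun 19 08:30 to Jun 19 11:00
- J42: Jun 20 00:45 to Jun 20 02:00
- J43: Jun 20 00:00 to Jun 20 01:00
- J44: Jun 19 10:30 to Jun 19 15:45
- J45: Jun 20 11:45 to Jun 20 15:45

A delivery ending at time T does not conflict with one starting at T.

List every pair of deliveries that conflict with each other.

Check each pair: they overlap iff neither finishes before the other starts.
Sorted by start: J40, J41, J44, J43, J42, J45.
J41 starts before J40 ends → J40 and J41 overlap.
J44 starts exactly when J40 ends (back-to-back, no overlap), so J40 has no further overlaps.
J44 starts before J41 ends → J41 and J44 overlap.
J43 starts after J41 ends, so J41 has no further overlaps.
J43 starts after J44 ends, so J44 has no further overlaps.
J42 starts before J43 ends → J43 and J42 overlap.
J45 starts after J43 ends.
J45 starts after J42 ends.

J40 & J41, J41 & J44, J42 & J43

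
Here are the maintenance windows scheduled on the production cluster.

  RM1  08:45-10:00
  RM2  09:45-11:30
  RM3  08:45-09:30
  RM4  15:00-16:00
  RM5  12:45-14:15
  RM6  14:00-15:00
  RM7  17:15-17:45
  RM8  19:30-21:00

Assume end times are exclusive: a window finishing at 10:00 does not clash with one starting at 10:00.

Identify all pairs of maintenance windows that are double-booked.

Check each pair: they overlap iff neither finishes before the other starts.
Sorted by start: RM1, RM3, RM2, RM5, RM6, RM4, RM7, RM8.
RM3 starts before RM1 ends → RM1 and RM3 overlap.
RM2 starts before RM1 ends → RM1 and RM2 overlap.
RM5 starts after RM1 ends; RM1 is clear from here.
RM2 starts after RM3 ends; RM3 is clear from here.
RM5 starts after RM2 ends; RM2 is clear from here.
RM6 starts before RM5 ends → RM5 and RM6 overlap.
RM4 starts after RM5 ends; RM5 is clear from here.
RM4 starts exactly when RM6 ends (back-to-back, no overlap); RM6 is clear from here.
RM7 starts after RM4 ends; RM4 is clear from here.
RM8 starts after RM7 ends.

RM1 & RM2, RM1 & RM3, RM5 & RM6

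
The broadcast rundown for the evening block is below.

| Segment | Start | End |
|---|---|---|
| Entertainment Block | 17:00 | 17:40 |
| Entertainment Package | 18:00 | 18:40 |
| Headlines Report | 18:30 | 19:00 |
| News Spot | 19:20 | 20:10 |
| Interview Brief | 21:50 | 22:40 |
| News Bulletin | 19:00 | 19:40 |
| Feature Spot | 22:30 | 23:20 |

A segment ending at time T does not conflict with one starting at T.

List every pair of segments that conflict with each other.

Entertainment Package & Headlines Report, Feature Spot & Interview Brief, News Bulletin & News Spot

Sorted by start: Entertainment Block, Entertainment Package, Headlines Report, News Bulletin, News Spot, Interview Brief, Feature Spot.
Entertainment Package starts after Entertainment Block ends, so nothing later overlaps Entertainment Block either.
Headlines Report starts before Entertainment Package ends → Entertainment Package and Headlines Report overlap.
News Bulletin starts after Entertainment Package ends, so nothing later overlaps Entertainment Package either.
News Bulletin starts exactly when Headlines Report ends (back-to-back, no overlap), so nothing later overlaps Headlines Report either.
News Spot starts before News Bulletin ends → News Bulletin and News Spot overlap.
Interview Brief starts after News Bulletin ends, so nothing later overlaps News Bulletin either.
Interview Brief starts after News Spot ends, so nothing later overlaps News Spot either.
Feature Spot starts before Interview Brief ends → Interview Brief and Feature Spot overlap.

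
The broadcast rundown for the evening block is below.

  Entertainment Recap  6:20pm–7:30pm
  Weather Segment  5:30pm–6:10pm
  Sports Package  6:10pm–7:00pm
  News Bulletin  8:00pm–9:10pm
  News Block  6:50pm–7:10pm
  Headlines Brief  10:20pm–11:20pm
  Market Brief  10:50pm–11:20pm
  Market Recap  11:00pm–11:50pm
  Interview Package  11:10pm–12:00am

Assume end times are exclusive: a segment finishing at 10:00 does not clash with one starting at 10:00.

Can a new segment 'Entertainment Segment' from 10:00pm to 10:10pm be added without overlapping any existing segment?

Yes — the slot is free

Weather Segment: ends 6:10pm at or before Entertainment Segment starts 10:00pm → clear.
Sports Package: ends 7:00pm at or before Entertainment Segment starts 10:00pm → clear.
Entertainment Recap: ends 7:30pm at or before Entertainment Segment starts 10:00pm → clear.
News Block: ends 7:10pm at or before Entertainment Segment starts 10:00pm → clear.
News Bulletin: ends 9:10pm at or before Entertainment Segment starts 10:00pm → clear.
Headlines Brief: starts 10:20pm at or after Entertainment Segment ends 10:10pm → clear.
Market Brief: starts 10:50pm at or after Entertainment Segment ends 10:10pm → clear.
Market Recap: starts 11:00pm at or after Entertainment Segment ends 10:10pm → clear.
Interview Package: starts 11:10pm at or after Entertainment Segment ends 10:10pm → clear.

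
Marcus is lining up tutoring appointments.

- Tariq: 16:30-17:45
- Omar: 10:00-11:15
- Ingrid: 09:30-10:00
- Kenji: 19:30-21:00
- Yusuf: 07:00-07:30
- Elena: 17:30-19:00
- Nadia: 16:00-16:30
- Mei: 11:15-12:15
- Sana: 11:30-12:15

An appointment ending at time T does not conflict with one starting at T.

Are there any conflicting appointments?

Yes

Two intervals overlap when each starts before the other ends.
Sorted by start: Yusuf, Ingrid, Omar, Mei, Sana, Nadia, Tariq, Elena, Kenji.
Ingrid starts after Yusuf ends, so nothing later overlaps Yusuf either.
Omar starts exactly when Ingrid ends (back-to-back, no overlap), so nothing later overlaps Ingrid either.
Mei starts exactly when Omar ends (back-to-back, no overlap), so nothing later overlaps Omar either.
Sana starts before Mei ends → Mei and Sana overlap.
That's a conflict, so the schedule is not conflict-free.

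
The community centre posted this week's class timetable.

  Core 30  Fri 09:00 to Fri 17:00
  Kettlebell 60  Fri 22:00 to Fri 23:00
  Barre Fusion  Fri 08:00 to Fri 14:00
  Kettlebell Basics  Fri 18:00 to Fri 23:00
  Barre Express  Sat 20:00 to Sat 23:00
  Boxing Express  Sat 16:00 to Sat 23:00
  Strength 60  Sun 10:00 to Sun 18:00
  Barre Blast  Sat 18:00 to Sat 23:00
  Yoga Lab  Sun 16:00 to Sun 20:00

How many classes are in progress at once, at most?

Sweep the timeline, counting +1 at each start and −1 at each end (ends before starts at a tie):
Fri 08:00 start Barre Fusion → 1
Fri 09:00 start Core 30 → 2
Fri 14:00 end Barre Fusion → 1
Fri 17:00 end Core 30 → 0
Fri 18:00 start Kettlebell Basics → 1
Fri 22:00 start Kettlebell 60 → 2
Fri 23:00 end Kettlebell 60 → 1
Fri 23:00 end Kettlebell Basics → 0
Sat 16:00 start Boxing Express → 1
Sat 18:00 start Barre Blast → 2
Sat 20:00 start Barre Express → 3
Sat 23:00 end Barre Blast → 2
Sat 23:00 end Barre Express → 1
Sat 23:00 end Boxing Express → 0
Sun 10:00 start Strength 60 → 1
Sun 16:00 start Yoga Lab → 2
Sun 18:00 end Strength 60 → 1
Sun 20:00 end Yoga Lab → 0
Peak is 3, at Sat 20:00 (Barre Blast, Barre Express, Boxing Express).

3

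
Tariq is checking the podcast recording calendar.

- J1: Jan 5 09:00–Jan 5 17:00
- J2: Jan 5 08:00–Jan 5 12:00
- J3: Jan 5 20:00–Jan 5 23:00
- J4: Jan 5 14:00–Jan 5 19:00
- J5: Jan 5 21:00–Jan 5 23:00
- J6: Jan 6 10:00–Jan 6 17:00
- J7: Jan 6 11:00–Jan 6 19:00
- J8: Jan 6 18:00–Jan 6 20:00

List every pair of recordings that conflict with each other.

Sorted by start: J2, J1, J4, J3, J5, J6, J7, J8.
J1 starts before J2 ends → J2 and J1 overlap.
J4 starts after J2 ends, so J2 has no further overlaps.
J4 starts before J1 ends → J1 and J4 overlap.
J3 starts after J1 ends, so J1 has no further overlaps.
J3 starts after J4 ends, so J4 has no further overlaps.
J5 starts before J3 ends → J3 and J5 overlap.
J6 starts after J3 ends, so J3 has no further overlaps.
J6 starts after J5 ends, so J5 has no further overlaps.
J7 starts before J6 ends → J6 and J7 overlap.
J8 starts after J6 ends.
J8 starts before J7 ends → J7 and J8 overlap.

J1 & J2, J1 & J4, J3 & J5, J6 & J7, J7 & J8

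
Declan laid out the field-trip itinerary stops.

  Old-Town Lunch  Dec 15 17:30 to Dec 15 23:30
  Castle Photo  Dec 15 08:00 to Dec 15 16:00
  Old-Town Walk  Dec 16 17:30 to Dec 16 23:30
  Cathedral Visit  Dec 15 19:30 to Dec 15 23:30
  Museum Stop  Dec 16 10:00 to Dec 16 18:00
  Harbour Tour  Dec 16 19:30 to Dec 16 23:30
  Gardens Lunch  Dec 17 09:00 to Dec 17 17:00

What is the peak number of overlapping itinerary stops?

2

Walk through starts and ends in time order (an end at T is processed before a start at T):
Dec 15 08:00 start Castle Photo → 1
Dec 15 16:00 end Castle Photo → 0
Dec 15 17:30 start Old-Town Lunch → 1
Dec 15 19:30 start Cathedral Visit → 2
Dec 15 23:30 end Cathedral Visit → 1
Dec 15 23:30 end Old-Town Lunch → 0
Dec 16 10:00 start Museum Stop → 1
Dec 16 17:30 start Old-Town Walk → 2
Dec 16 18:00 end Museum Stop → 1
Dec 16 19:30 start Harbour Tour → 2
Dec 16 23:30 end Harbour Tour → 1
Dec 16 23:30 end Old-Town Walk → 0
Dec 17 09:00 start Gardens Lunch → 1
Dec 17 17:00 end Gardens Lunch → 0
Peak is 2, at Dec 15 19:30 (Cathedral Visit, Old-Town Lunch).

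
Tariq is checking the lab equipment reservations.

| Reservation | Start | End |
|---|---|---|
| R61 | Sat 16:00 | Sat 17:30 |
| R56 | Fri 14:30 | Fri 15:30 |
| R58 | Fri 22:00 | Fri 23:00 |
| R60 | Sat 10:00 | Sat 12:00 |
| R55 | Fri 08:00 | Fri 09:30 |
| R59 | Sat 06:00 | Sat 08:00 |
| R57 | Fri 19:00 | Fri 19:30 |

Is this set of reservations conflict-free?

Sorted by start: R55, R56, R57, R58, R59, R60, R61.
R56 starts after R55 ends, so R55 has no further overlaps.
R57 starts after R56 ends, so R56 has no further overlaps.
R58 starts after R57 ends, so R57 has no further overlaps.
R59 starts after R58 ends, so R58 has no further overlaps.
R60 starts after R59 ends, so R59 has no further overlaps.
R61 starts after R60 ends.
Every pair is clear; the schedule has no overlaps.

Yes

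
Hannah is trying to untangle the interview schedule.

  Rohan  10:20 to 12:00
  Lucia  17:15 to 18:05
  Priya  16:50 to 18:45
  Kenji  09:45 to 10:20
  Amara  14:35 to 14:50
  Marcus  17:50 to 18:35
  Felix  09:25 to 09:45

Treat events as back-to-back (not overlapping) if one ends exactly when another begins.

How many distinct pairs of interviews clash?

Sorted by start: Felix, Kenji, Rohan, Amara, Priya, Lucia, Marcus.
Kenji starts exactly when Felix ends (back-to-back, no overlap); Felix is clear from here.
Rohan starts exactly when Kenji ends (back-to-back, no overlap); Kenji is clear from here.
Amara starts after Rohan ends; Rohan is clear from here.
Priya starts after Amara ends; Amara is clear from here.
Lucia starts before Priya ends → Priya and Lucia overlap.
Marcus starts before Priya ends → Priya and Marcus overlap.
Marcus starts before Lucia ends → Lucia and Marcus overlap.
Overlapping pairs: Lucia & Marcus, Lucia & Priya, Marcus & Priya — 3 in total.

3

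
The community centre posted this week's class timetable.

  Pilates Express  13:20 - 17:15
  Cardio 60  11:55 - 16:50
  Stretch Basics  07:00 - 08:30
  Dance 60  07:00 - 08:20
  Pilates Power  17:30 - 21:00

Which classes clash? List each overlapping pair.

Cardio 60 & Pilates Express, Dance 60 & Stretch Basics

Check each pair: they overlap iff neither finishes before the other starts.
Sorted by start: Dance 60, Stretch Basics, Cardio 60, Pilates Express, Pilates Power.
Stretch Basics starts before Dance 60 ends → Dance 60 and Stretch Basics overlap.
Cardio 60 starts after Dance 60 ends, so Dance 60 has no further overlaps.
Cardio 60 starts after Stretch Basics ends, so Stretch Basics has no further overlaps.
Pilates Express starts before Cardio 60 ends → Cardio 60 and Pilates Express overlap.
Pilates Power starts after Cardio 60 ends.
Pilates Power starts after Pilates Express ends.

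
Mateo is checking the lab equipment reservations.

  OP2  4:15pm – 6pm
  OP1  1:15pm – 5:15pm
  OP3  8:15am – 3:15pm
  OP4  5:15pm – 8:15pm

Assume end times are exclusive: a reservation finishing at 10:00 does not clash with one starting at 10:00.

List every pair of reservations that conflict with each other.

Sorted by start: OP3, OP1, OP2, OP4.
OP1 starts before OP3 ends → OP3 and OP1 overlap.
OP2 starts after OP3 ends, so nothing later overlaps OP3 either.
OP2 starts before OP1 ends → OP1 and OP2 overlap.
OP4 starts exactly when OP1 ends (back-to-back, no overlap).
OP4 starts before OP2 ends → OP2 and OP4 overlap.

OP1 & OP2, OP1 & OP3, OP2 & OP4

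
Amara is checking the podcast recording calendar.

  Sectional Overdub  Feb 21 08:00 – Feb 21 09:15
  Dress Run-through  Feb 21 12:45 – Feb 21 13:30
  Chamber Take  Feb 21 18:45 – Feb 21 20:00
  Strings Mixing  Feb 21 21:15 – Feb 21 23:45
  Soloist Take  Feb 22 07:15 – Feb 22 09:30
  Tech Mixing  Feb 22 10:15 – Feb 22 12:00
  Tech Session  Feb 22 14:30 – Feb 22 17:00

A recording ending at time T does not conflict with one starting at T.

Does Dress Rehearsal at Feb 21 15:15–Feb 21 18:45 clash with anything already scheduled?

Sectional Overdub: ends Feb 21 09:15 at or before Dress Rehearsal starts Feb 21 15:15 → clear.
Dress Run-through: ends Feb 21 13:30 at or before Dress Rehearsal starts Feb 21 15:15 → clear.
Chamber Take: starts Feb 21 18:45 at or after Dress Rehearsal ends Feb 21 18:45 → clear.
Strings Mixing: starts Feb 21 21:15 at or after Dress Rehearsal ends Feb 21 18:45 → clear.
Soloist Take: starts Feb 22 07:15 at or after Dress Rehearsal ends Feb 21 18:45 → clear.
Tech Mixing: starts Feb 22 10:15 at or after Dress Rehearsal ends Feb 21 18:45 → clear.
Tech Session: starts Feb 22 14:30 at or after Dress Rehearsal ends Feb 21 18:45 → clear.

No — it doesn't clash with anything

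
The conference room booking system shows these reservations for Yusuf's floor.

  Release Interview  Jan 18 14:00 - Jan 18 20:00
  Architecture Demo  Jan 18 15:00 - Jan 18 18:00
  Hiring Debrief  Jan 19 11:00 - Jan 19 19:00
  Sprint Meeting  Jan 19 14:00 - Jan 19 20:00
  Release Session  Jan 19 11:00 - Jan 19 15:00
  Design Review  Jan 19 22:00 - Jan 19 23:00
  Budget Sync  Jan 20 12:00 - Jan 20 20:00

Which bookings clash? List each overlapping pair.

Sorted by start: Release Interview, Architecture Demo, Hiring Debrief, Release Session, Sprint Meeting, Design Review, Budget Sync.
Architecture Demo starts before Release Interview ends → Release Interview and Architecture Demo overlap.
Hiring Debrief starts after Release Interview ends; Release Interview is clear from here.
Hiring Debrief starts after Architecture Demo ends; Architecture Demo is clear from here.
Release Session starts before Hiring Debrief ends → Hiring Debrief and Release Session overlap.
Sprint Meeting starts before Hiring Debrief ends → Hiring Debrief and Sprint Meeting overlap.
Design Review starts after Hiring Debrief ends; Hiring Debrief is clear from here.
Sprint Meeting starts before Release Session ends → Release Session and Sprint Meeting overlap.
Design Review starts after Release Session ends; Release Session is clear from here.
Design Review starts after Sprint Meeting ends; Sprint Meeting is clear from here.
Budget Sync starts after Design Review ends.

Architecture Demo & Release Interview, Hiring Debrief & Release Session, Hiring Debrief & Sprint Meeting, Release Session & Sprint Meeting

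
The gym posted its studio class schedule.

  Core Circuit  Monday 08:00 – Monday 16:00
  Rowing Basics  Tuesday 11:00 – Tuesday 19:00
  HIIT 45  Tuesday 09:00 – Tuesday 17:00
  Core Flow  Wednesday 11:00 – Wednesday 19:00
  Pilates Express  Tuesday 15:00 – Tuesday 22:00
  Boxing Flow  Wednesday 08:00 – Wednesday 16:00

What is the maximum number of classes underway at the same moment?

3

Sweep the timeline, counting +1 at each start and −1 at each end (ends before starts at a tie):
Monday 08:00 start Core Circuit → 1
Monday 16:00 end Core Circuit → 0
Tuesday 09:00 start HIIT 45 → 1
Tuesday 11:00 start Rowing Basics → 2
Tuesday 15:00 start Pilates Express → 3
Tuesday 17:00 end HIIT 45 → 2
Tuesday 19:00 end Rowing Basics → 1
Tuesday 22:00 end Pilates Express → 0
Wednesday 08:00 start Boxing Flow → 1
Wednesday 11:00 start Core Flow → 2
Wednesday 16:00 end Boxing Flow → 1
Wednesday 19:00 end Core Flow → 0
Peak is 3, at Tuesday 15:00 (HIIT 45, Pilates Express, Rowing Basics).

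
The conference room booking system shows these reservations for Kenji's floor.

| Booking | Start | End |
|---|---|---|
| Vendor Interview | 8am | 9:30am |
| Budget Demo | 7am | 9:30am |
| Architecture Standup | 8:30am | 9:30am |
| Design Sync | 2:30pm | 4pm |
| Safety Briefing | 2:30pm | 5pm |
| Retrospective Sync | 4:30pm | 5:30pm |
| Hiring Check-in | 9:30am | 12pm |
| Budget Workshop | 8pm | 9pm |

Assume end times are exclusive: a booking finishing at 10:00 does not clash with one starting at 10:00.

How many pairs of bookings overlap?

Two intervals overlap when each starts before the other ends.
Sorted by start: Budget Demo, Vendor Interview, Architecture Standup, Hiring Check-in, Design Sync, Safety Briefing, Retrospective Sync, Budget Workshop.
Vendor Interview starts before Budget Demo ends → Budget Demo and Vendor Interview overlap.
Architecture Standup starts before Budget Demo ends → Budget Demo and Architecture Standup overlap.
Hiring Check-in starts exactly when Budget Demo ends (back-to-back, no overlap), so Budget Demo has no further overlaps.
Architecture Standup starts before Vendor Interview ends → Vendor Interview and Architecture Standup overlap.
Hiring Check-in starts exactly when Vendor Interview ends (back-to-back, no overlap), so Vendor Interview has no further overlaps.
Hiring Check-in starts exactly when Architecture Standup ends (back-to-back, no overlap), so Architecture Standup has no further overlaps.
Design Sync starts after Hiring Check-in ends, so Hiring Check-in has no further overlaps.
Safety Briefing starts before Design Sync ends → Design Sync and Safety Briefing overlap.
Retrospective Sync starts after Design Sync ends, so Design Sync has no further overlaps.
Retrospective Sync starts before Safety Briefing ends → Safety Briefing and Retrospective Sync overlap.
Budget Workshop starts after Safety Briefing ends.
Budget Workshop starts after Retrospective Sync ends.
Overlapping pairs: Architecture Standup & Budget Demo, Architecture Standup & Vendor Interview, Budget Demo & Vendor Interview, Design Sync & Safety Briefing, Retrospective Sync & Safety Briefing — 5 in total.

5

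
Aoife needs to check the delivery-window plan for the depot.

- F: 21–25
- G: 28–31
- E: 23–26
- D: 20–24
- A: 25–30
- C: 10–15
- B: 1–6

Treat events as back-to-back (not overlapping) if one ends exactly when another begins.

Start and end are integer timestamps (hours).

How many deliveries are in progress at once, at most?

Walk through starts and ends in time order (an end at T is processed before a start at T):
1 start B → 1
6 end B → 0
10 start C → 1
15 end C → 0
20 start D → 1
21 start F → 2
23 start E → 3
24 end D → 2
25 end F → 1
25 start A → 2
26 end E → 1
28 start G → 2
30 end A → 1
31 end G → 0
Peak is 3, at 23 (D, E, F).

3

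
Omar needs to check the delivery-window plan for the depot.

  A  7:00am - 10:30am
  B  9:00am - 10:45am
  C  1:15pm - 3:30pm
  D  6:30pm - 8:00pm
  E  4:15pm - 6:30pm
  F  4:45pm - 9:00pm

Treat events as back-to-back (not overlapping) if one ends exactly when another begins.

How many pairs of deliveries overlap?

Sorted by start: A, B, C, E, F, D.
B starts before A ends → A and B overlap.
C starts after A ends, so A has no further overlaps.
C starts after B ends, so B has no further overlaps.
E starts after C ends, so C has no further overlaps.
F starts before E ends → E and F overlap.
D starts exactly when E ends (back-to-back, no overlap).
D starts before F ends → F and D overlap.
Overlapping pairs: A & B, D & F, E & F — 3 in total.

3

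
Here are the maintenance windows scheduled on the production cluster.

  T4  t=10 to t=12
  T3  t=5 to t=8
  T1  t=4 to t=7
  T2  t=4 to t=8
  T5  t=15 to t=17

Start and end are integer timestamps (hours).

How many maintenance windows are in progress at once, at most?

Walk through starts and ends in time order (an end at T is processed before a start at T):
t=4 start T1 → 1
t=4 start T2 → 2
t=5 start T3 → 3
t=7 end T1 → 2
t=8 end T2 → 1
t=8 end T3 → 0
t=10 start T4 → 1
t=12 end T4 → 0
t=15 start T5 → 1
t=17 end T5 → 0
Peak is 3, at t=5 (T1, T2, T3).

3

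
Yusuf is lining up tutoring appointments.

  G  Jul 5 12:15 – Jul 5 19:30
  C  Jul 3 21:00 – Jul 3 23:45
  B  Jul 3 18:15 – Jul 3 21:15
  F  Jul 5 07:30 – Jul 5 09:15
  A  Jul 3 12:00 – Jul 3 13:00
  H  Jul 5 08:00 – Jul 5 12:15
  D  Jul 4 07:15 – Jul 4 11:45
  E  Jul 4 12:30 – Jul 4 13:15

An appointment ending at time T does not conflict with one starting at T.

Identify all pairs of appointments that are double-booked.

B & C, F & H

Two intervals overlap when each starts before the other ends.
Sorted by start: A, B, C, D, E, F, H, G.
B starts after A ends — done with A.
C starts before B ends → B and C overlap.
D starts after B ends — done with B.
D starts after C ends — done with C.
E starts after D ends — done with D.
F starts after E ends — done with E.
H starts before F ends → F and H overlap.
G starts after F ends.
G starts exactly when H ends (back-to-back, no overlap).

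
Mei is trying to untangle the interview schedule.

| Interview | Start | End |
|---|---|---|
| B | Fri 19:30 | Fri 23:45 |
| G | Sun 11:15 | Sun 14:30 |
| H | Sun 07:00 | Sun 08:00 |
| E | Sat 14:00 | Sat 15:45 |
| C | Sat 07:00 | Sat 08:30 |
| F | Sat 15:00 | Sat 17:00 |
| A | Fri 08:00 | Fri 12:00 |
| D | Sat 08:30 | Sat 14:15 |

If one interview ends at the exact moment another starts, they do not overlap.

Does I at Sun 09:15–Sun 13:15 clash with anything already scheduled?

A: ends Fri 12:00 at or before I starts Sun 09:15 → clear.
B: ends Fri 23:45 at or before I starts Sun 09:15 → clear.
C: ends Sat 08:30 at or before I starts Sun 09:15 → clear.
D: ends Sat 14:15 at or before I starts Sun 09:15 → clear.
E: ends Sat 15:45 at or before I starts Sun 09:15 → clear.
F: ends Sat 17:00 at or before I starts Sun 09:15 → clear.
H: ends Sun 08:00 at or before I starts Sun 09:15 → clear.
G: starts Sun 11:15 before I ends Sun 13:15, and ends Sun 14:30 after I starts Sun 09:15 → overlap.
I overlaps G.

Yes — it overlaps G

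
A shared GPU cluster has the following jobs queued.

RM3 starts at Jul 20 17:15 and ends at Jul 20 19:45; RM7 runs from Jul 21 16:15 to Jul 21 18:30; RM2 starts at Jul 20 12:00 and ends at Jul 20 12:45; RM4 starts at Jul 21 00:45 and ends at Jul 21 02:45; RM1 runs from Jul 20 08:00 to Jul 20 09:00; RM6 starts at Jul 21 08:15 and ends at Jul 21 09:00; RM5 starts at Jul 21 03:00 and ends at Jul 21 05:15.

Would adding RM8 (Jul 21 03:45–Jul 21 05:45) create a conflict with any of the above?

Yes — it overlaps RM5

RM1: ends Jul 20 09:00 at or before RM8 starts Jul 21 03:45 → clear.
RM2: ends Jul 20 12:45 at or before RM8 starts Jul 21 03:45 → clear.
RM3: ends Jul 20 19:45 at or before RM8 starts Jul 21 03:45 → clear.
RM4: ends Jul 21 02:45 at or before RM8 starts Jul 21 03:45 → clear.
RM5: starts Jul 21 03:00 before RM8 ends Jul 21 05:45, and ends Jul 21 05:15 after RM8 starts Jul 21 03:45 → overlap.
RM6: starts Jul 21 08:15 at or after RM8 ends Jul 21 05:45 → clear.
RM7: starts Jul 21 16:15 at or after RM8 ends Jul 21 05:45 → clear.
RM8 overlaps RM5.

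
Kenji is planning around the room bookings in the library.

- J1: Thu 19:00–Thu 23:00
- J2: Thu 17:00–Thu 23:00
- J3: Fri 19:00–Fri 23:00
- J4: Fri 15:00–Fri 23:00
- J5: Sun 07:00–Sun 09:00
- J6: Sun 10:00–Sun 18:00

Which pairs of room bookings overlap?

Two intervals overlap when each starts before the other ends.
Sorted by start: J2, J1, J4, J3, J5, J6.
J1 starts before J2 ends → J2 and J1 overlap.
J4 starts after J2 ends — done with J2.
J4 starts after J1 ends — done with J1.
J3 starts before J4 ends → J4 and J3 overlap.
J5 starts after J4 ends — done with J4.
J5 starts after J3 ends — done with J3.
J6 starts after J5 ends.

J1 & J2, J3 & J4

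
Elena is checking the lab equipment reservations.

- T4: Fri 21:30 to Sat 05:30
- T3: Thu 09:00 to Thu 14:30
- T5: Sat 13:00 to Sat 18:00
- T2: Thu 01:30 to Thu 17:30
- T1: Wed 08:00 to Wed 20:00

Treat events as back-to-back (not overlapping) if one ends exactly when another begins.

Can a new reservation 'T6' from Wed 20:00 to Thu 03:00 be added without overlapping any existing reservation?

No — it overlaps T2

T1: ends Wed 20:00 at or before T6 starts Wed 20:00 → clear.
T2: starts Thu 01:30 before T6 ends Thu 03:00, and ends Thu 17:30 after T6 starts Wed 20:00 → overlap.
T3: starts Thu 09:00 at or after T6 ends Thu 03:00 → clear.
T4: starts Fri 21:30 at or after T6 ends Thu 03:00 → clear.
T5: starts Sat 13:00 at or after T6 ends Thu 03:00 → clear.
T6 overlaps T2.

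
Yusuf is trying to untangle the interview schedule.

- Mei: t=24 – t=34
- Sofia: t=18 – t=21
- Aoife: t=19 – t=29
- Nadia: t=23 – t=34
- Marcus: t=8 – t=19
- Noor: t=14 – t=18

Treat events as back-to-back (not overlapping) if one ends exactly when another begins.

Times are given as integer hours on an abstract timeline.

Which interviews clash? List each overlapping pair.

Sorted by start: Marcus, Noor, Sofia, Aoife, Nadia, Mei.
Noor starts before Marcus ends → Marcus and Noor overlap.
Sofia starts before Marcus ends → Marcus and Sofia overlap.
Aoife starts exactly when Marcus ends (back-to-back, no overlap), so Marcus has no further overlaps.
Sofia starts exactly when Noor ends (back-to-back, no overlap), so Noor has no further overlaps.
Aoife starts before Sofia ends → Sofia and Aoife overlap.
Nadia starts after Sofia ends, so Sofia has no further overlaps.
Nadia starts before Aoife ends → Aoife and Nadia overlap.
Mei starts before Aoife ends → Aoife and Mei overlap.
Mei starts before Nadia ends → Nadia and Mei overlap.

Aoife & Mei, Aoife & Nadia, Aoife & Sofia, Marcus & Noor, Marcus & Sofia, Mei & Nadia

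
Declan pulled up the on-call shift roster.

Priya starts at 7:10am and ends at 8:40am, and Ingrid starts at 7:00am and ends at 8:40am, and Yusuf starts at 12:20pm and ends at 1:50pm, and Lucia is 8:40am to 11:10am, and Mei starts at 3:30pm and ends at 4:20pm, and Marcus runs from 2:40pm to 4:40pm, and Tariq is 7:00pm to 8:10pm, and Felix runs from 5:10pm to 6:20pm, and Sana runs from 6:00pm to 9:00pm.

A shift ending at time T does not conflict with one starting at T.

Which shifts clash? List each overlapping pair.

Check each pair: they overlap iff neither finishes before the other starts.
Sorted by start: Ingrid, Priya, Lucia, Yusuf, Marcus, Mei, Felix, Sana, Tariq.
Priya starts before Ingrid ends → Ingrid and Priya overlap.
Lucia starts exactly when Ingrid ends (back-to-back, no overlap); Ingrid is clear from here.
Lucia starts exactly when Priya ends (back-to-back, no overlap); Priya is clear from here.
Yusuf starts after Lucia ends; Lucia is clear from here.
Marcus starts after Yusuf ends; Yusuf is clear from here.
Mei starts before Marcus ends → Marcus and Mei overlap.
Felix starts after Marcus ends; Marcus is clear from here.
Felix starts after Mei ends; Mei is clear from here.
Sana starts before Felix ends → Felix and Sana overlap.
Tariq starts after Felix ends.
Tariq starts before Sana ends → Sana and Tariq overlap.

Felix & Sana, Ingrid & Priya, Marcus & Mei, Sana & Tariq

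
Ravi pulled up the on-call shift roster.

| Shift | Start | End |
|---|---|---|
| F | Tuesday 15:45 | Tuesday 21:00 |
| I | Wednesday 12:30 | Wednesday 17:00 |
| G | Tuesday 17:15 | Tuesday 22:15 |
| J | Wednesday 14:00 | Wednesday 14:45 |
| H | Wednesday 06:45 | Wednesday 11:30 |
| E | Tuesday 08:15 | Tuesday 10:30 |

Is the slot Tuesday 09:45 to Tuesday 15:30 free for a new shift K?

No — it overlaps E

E: starts Tuesday 08:15 before K ends Tuesday 15:30, and ends Tuesday 10:30 after K starts Tuesday 09:45 → overlap.
F: starts Tuesday 15:45 at or after K ends Tuesday 15:30 → clear.
G: starts Tuesday 17:15 at or after K ends Tuesday 15:30 → clear.
H: starts Wednesday 06:45 at or after K ends Tuesday 15:30 → clear.
I: starts Wednesday 12:30 at or after K ends Tuesday 15:30 → clear.
J: starts Wednesday 14:00 at or after K ends Tuesday 15:30 → clear.
K overlaps E.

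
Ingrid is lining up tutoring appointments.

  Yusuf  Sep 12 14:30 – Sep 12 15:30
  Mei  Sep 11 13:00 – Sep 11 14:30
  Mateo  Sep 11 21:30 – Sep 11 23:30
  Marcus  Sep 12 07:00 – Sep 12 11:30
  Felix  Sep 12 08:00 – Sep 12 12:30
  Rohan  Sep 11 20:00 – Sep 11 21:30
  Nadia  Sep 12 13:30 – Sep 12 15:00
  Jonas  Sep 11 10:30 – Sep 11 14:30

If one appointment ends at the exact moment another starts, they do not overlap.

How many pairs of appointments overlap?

Sorted by start: Jonas, Mei, Rohan, Mateo, Marcus, Felix, Nadia, Yusuf.
Mei starts before Jonas ends → Jonas and Mei overlap.
Rohan starts after Jonas ends — done with Jonas.
Rohan starts after Mei ends — done with Mei.
Mateo starts exactly when Rohan ends (back-to-back, no overlap) — done with Rohan.
Marcus starts after Mateo ends — done with Mateo.
Felix starts before Marcus ends → Marcus and Felix overlap.
Nadia starts after Marcus ends — done with Marcus.
Nadia starts after Felix ends — done with Felix.
Yusuf starts before Nadia ends → Nadia and Yusuf overlap.
Overlapping pairs: Felix & Marcus, Jonas & Mei, Nadia & Yusuf — 3 in total.

3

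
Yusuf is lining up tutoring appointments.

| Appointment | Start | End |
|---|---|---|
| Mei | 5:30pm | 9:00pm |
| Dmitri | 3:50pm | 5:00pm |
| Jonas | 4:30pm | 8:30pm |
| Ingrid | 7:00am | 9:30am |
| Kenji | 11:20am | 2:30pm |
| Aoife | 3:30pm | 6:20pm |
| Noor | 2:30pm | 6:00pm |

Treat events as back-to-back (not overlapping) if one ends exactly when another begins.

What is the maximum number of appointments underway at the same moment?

4

Walk through starts and ends in time order (an end at T is processed before a start at T):
7:00am start Ingrid → 1
9:30am end Ingrid → 0
11:20am start Kenji → 1
2:30pm end Kenji → 0
2:30pm start Noor → 1
3:30pm start Aoife → 2
3:50pm start Dmitri → 3
4:30pm start Jonas → 4
5:00pm end Dmitri → 3
5:30pm start Mei → 4
6:00pm end Noor → 3
6:20pm end Aoife → 2
8:30pm end Jonas → 1
9:00pm end Mei → 0
Peak is 4, at 4:30pm (Aoife, Dmitri, Jonas, Noor).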